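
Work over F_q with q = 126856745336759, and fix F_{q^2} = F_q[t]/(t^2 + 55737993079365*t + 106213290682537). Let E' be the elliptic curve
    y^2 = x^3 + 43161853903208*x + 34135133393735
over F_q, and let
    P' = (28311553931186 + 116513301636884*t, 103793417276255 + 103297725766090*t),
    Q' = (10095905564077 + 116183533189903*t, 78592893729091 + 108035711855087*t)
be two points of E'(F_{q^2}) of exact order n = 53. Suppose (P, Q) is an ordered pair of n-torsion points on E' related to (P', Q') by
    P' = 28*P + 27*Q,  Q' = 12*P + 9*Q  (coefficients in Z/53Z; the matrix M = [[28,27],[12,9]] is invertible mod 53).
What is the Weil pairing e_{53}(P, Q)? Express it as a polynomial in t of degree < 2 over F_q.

Under M = [[28,27],[12,9]] in GL_2(Z/53), e_{53}(P',Q') = e_{53}(P,Q)^(28*9-27*12 mod 53).
Inverting 34 mod 53: 39. Thus e_{53}(P,Q) = e(P',Q')^{39}.
Double-and-add over 110101: 6-1 doublings, 4-1 additions; each step l_{T,T}/v_{2T} or l_{T,P'}/v at Q'+S for random S.
f_P(D_Q)/f_Q(D_P) = 69861886537393 + 108047774093239*t.
e_{53}(P,Q) = (69861886537393 + 108047774093239*t)^{39} = 45800447548824 + 58734941548421*t.

45800447548824 + 58734941548421*t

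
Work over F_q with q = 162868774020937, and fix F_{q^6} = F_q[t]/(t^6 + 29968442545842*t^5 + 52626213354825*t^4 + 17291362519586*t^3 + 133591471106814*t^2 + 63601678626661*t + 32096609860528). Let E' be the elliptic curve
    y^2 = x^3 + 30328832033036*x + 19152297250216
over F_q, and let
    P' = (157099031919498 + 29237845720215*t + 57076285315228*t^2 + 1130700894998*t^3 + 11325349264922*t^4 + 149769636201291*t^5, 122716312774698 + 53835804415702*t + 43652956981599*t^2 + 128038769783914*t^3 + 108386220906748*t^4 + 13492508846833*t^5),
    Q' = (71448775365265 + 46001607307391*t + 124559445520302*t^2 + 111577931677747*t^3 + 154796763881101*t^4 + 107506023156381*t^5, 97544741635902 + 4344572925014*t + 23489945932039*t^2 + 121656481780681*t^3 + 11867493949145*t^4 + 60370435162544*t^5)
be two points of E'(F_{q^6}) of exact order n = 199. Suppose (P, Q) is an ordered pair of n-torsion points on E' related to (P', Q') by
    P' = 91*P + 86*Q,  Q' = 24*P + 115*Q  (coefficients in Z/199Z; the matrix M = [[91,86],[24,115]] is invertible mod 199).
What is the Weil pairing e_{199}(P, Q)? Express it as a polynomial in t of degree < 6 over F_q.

123075169198775 + 32734767320644*t + 84747159728993*t^2 + 121548919841096*t^3 + 71127833965920*t^4 + 118300702271923*t^5

Under M = [[91,86],[24,115]] in GL_2(Z/199), e_{199}(P',Q') = e_{199}(P,Q)^(91*115-86*24 mod 199).
91*115 - 86*24 = 8401; reduced mod 199: det = 43, inverse 162.
Run Miller on y^2=x^3+30328832033036*x+19152297250216 over F_{162868774020937}: ladder 11000111 (8 bits); e = f_P(D_Q)/f_Q(D_P).
e_{199}(P',Q') = 106449173891850 + 861711376002*t + 67697428884215*t^2 + 125056557611730*t^3 + 119463816172838*t^4 + 37377319977323*t^5.
Hence e(P,Q) = 123075169198775 + 32734767320644*t + 84747159728993*t^2 + 121548919841096*t^3 + 71127833965920*t^4 + 118300702271923*t^5 in F_{162868774020937^6}^*.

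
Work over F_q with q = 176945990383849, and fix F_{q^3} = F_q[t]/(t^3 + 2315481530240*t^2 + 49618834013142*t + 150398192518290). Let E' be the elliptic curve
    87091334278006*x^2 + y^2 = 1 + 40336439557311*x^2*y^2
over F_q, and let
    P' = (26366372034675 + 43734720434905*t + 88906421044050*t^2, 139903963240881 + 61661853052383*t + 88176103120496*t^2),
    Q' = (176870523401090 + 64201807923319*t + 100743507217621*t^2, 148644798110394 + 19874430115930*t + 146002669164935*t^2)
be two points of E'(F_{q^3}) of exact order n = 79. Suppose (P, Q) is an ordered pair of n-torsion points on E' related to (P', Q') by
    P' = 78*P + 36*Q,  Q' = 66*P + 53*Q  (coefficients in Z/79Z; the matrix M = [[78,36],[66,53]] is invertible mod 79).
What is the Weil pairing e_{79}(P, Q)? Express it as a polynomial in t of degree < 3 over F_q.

18464951225617 + 109072357023943*t + 32191273711653*t^2

e_{79} is bilinear + alternating on E[79], so e_{79}(78*P + 36*Q, 66*P + 53*Q) = e_{79}(P,Q)^(78*53-36*66).
78*53 - 36*66 = 1758; reduced mod 79: det = 20, inverse 4.
Edwards->Montgomery: u=(1+y)/(1-y), v=u/x -> 72991926358625v^2=u^3+37615405497097u^2+u; then x_W=55925221276136u+168692954292427: y^2=x^3+109820347120118*x+36361218445035.
Miller loop for e_{79} over F_{176945990383849^3}: bits of 79 = 1001111; 6 double steps + 4 add steps, l/v at each.
Miller gives e_{79}(P',Q') = 79602858256725 + 69900865735916*t + 34547428253694*t^2 in F_{176945990383849^3}.
Hence e(P,Q) = 18464951225617 + 109072357023943*t + 32191273711653*t^2 in F_{176945990383849^3}^*.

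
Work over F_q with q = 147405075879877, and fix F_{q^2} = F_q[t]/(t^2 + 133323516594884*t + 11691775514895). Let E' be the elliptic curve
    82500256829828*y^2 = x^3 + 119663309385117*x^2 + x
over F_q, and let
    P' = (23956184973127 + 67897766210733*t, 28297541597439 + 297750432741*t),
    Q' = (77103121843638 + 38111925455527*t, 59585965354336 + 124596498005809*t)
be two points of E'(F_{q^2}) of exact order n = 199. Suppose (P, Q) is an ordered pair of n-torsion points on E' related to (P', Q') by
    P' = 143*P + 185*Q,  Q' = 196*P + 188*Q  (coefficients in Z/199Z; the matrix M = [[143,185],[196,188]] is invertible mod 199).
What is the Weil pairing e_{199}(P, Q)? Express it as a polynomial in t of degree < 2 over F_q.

Under M = [[143,185],[196,188]] in GL_2(Z/199), e_{199}(P',Q') = e_{199}(P,Q)^(143*188-185*196 mod 199).
Hence e(P,Q) = e(P',Q')^{173} where 173 = 176^{-1} mod 199.
Montgomery->Weierstrass: x_W = 28738066194742*x+143358106216297, y_W=28738066194742*y on F_{147405075879877}; lands on y^2=x^3+20112679944683*x+104771541327158.
8-bit Miller (11000111) on E'/F_{147405075879877} with a'=20112679944683, b'=104771541327158: accumulate tangent/chord ratios at Q'+S and P'+S'.
The quotient is 68991259236904 + 6453087966364*t.
(68991259236904 + 6453087966364*t)^{173} mod (147405075879877,f) = 66749567095054 + 111970126982918*t.

66749567095054 + 111970126982918*t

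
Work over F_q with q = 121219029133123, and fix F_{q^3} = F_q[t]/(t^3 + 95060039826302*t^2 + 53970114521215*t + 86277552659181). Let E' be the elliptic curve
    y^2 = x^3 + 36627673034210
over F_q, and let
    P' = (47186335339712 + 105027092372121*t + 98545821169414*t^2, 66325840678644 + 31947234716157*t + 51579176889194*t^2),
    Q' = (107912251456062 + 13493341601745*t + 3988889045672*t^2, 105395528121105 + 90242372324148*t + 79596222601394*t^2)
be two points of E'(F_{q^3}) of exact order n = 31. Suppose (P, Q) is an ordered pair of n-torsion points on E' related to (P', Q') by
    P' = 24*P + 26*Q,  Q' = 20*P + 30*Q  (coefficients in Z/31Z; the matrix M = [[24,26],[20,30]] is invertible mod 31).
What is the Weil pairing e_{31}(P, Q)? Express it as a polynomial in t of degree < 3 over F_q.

Under M = [[24,26],[20,30]] in GL_2(Z/31), e_{31}(P',Q') = e_{31}(P,Q)^(24*30-26*20 mod 31).
24*30 - 26*20 = 200; reduced mod 31: det = 14, inverse 20.
Build f_{31,P'} and f_{31,Q'} via the 5-bit ladder of 31=11111_2; evaluate at shifted divisors; quotient in F_{121219029133123^3}.
e_{31}(P',Q') = 94372694779768 + 98246557033934*t + 89247392027885*t^2.
Hence e(P,Q) = 3303105610864 + 32266452732041*t + 103611547265186*t^2 in F_{121219029133123^3}^*.

3303105610864 + 32266452732041*t + 103611547265186*t^2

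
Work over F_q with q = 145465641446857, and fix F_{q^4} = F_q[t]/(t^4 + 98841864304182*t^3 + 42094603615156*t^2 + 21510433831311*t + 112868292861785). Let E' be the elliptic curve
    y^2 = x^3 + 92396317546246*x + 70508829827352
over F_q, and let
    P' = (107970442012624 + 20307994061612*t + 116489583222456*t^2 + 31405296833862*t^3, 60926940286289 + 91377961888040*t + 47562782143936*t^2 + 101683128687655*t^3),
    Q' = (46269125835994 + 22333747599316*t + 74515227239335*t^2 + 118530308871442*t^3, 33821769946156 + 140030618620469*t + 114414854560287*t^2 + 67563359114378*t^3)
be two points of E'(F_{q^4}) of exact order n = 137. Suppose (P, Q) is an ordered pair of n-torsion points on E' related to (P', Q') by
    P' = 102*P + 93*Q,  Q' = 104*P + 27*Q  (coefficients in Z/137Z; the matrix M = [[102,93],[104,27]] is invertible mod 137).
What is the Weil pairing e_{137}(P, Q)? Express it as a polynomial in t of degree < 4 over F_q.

Since e_{137}(P,P)=e_{137}(Q,Q)=1 and e_{137}(Q,P)=e_{137}(P,Q)^{-1}, expanding e_{137}(102*P + 93*Q,104*P + 27*Q) leaves e(P,Q)^det(M).
102*27 - 93*104 = -6918; reduced mod 137: det = 69, inverse 2.
Miller loop for e_{137} over F_{145465641446857^4}: bits of 137 = 10001001; 7 double steps + 2 add steps, l/v at each.
Miller gives e_{137}(P',Q') = 79702564399979 + 8078688113486*t + 737791457794*t^2 + 40684941691926*t^3 in F_{145465641446857^4}.
Raise to 2: e(P,Q) = 79456090941377 + 60234872260419*t + 143329622551179*t^2 + 136305606590345*t^3 in mu_{137}.

79456090941377 + 60234872260419*t + 143329622551179*t^2 + 136305606590345*t^3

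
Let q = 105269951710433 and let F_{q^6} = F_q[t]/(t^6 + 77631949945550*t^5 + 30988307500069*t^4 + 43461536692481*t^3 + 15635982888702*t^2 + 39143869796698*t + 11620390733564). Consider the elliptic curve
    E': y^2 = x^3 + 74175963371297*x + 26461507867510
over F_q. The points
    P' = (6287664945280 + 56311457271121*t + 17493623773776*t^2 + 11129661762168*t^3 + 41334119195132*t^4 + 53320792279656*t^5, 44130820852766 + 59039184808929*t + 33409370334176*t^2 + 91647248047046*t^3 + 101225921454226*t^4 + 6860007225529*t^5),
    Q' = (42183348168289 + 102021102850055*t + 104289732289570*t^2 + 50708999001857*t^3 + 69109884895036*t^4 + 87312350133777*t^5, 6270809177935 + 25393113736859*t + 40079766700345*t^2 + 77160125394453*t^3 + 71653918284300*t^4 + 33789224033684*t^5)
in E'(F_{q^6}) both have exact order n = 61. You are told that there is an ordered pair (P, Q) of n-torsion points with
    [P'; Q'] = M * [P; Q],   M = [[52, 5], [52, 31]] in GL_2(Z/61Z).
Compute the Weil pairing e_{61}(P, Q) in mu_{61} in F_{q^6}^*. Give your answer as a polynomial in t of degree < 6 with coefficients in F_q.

30410320523664 + 58176593950393*t + 32037702068692*t^2 + 65281258009266*t^3 + 29579804350849*t^4 + 88139674746611*t^5

e_{61}(aP+bQ,cP+dQ) = e_{61}(P,Q)^(ad-bc); with (a,b,c,d)=(52,5,52,31) this gives the det-61 law.
So e_{61}(P,Q) = e_{61}(P',Q')^{55}, since 10*55 = 1 mod 61.
Build f_{61,P'} and f_{61,Q'} via the 6-bit ladder of 61=111101_2; evaluate at shifted divisors; quotient in F_{105269951710433^6}.
f_P(D_Q)/f_Q(D_P) = 58792688465290 + 68371619328715*t + 61156720350872*t^2 + 61529144574304*t^3 + 66011798376003*t^4 + 49832595967942*t^5.
Raise to 55: e(P,Q) = 30410320523664 + 58176593950393*t + 32037702068692*t^2 + 65281258009266*t^3 + 29579804350849*t^4 + 88139674746611*t^5 in mu_{61}.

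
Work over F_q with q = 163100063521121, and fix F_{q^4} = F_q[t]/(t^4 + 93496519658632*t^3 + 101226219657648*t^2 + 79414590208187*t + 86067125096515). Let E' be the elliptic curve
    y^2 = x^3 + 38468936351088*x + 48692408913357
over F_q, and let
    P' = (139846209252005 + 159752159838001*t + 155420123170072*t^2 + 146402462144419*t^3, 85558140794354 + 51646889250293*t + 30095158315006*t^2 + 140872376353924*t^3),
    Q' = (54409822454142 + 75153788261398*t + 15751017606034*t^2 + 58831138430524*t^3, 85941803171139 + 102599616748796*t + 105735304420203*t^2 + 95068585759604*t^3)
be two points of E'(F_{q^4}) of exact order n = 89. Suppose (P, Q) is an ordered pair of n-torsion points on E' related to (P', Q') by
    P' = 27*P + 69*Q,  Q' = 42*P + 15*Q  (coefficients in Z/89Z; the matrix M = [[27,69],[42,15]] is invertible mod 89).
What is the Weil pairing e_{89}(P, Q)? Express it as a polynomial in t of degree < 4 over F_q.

e_{89}(aP+bQ,cP+dQ) = e_{89}(P,Q)^(ad-bc); with (a,b,c,d)=(27,69,42,15) this gives the det-89 law.
27*15 - 69*42 = -2493; reduced mod 89: det = 88, inverse 88.
Run Miller on y^2=x^3+38468936351088*x+48692408913357 over F_{163100063521121}: ladder 1011001 (7 bits); e = f_P(D_Q)/f_Q(D_P).
Result: e(P',Q') = 150918340430738 + 158355903441248*t + 113416206463124*t^2 + 122497052195878*t^3.
e_{89}(P,Q) = (150918340430738 + 158355903441248*t + 113416206463124*t^2 + 122497052195878*t^3)^{88} = 14122204797911 + 16243847133401*t + 70426925002345*t^2 + 46712599259*t^3.

14122204797911 + 16243847133401*t + 70426925002345*t^2 + 46712599259*t^3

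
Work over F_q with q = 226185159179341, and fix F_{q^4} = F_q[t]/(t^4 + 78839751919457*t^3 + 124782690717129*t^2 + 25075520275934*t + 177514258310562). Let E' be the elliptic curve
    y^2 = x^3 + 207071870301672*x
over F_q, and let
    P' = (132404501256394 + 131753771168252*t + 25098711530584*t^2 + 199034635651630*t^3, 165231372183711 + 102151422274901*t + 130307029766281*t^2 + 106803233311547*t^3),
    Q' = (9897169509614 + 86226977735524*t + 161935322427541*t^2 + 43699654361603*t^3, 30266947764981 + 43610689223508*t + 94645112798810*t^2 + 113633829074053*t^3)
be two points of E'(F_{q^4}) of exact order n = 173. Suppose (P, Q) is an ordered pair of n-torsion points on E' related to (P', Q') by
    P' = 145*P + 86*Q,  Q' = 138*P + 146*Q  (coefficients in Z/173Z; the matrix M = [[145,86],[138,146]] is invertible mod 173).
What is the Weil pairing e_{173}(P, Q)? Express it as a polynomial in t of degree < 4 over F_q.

Under M = [[145,86],[138,146]] in GL_2(Z/173), e_{173}(P',Q') = e_{173}(P,Q)^(145*146-86*138 mod 173).
det(M) mod 173 = 133; its inverse in (Z/173)^* is 160 (check: 133*160 mod 173 = 1).
Miller loop for e_{173} over F_{226185159179341^4}: bits of 173 = 10101101; 7 double steps + 4 add steps, l/v at each.
So e_{173}(P',Q') = 199216616753039 + 5704515935884*t + 130360874731636*t^2 + 206999527043519*t^3.
Finally e_{173}(P,Q) = 202558391239721 + 69217903854495*t + 208343087634366*t^2 + 78037508475644*t^3.

202558391239721 + 69217903854495*t + 208343087634366*t^2 + 78037508475644*t^3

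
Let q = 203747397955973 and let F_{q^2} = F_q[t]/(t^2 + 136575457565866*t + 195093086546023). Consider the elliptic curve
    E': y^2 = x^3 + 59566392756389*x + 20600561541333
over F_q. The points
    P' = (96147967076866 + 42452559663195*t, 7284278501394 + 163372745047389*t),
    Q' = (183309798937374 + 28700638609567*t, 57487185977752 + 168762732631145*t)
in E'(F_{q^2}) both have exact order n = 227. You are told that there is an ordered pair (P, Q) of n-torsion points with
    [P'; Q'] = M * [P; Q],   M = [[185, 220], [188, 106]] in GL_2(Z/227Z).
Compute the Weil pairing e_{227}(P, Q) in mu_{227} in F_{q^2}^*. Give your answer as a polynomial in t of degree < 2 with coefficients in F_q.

146266299511244 + 173237573236945*t

Alternating bilinearity on E[227] (values in mu_{227} in F_{203747397955973^2}) gives e(P',Q') = e(P,Q)^det(M).
So e_{227}(P,Q) = e_{227}(P',Q')^{200}, since 42*200 = 1 mod 227.
n = 227 = (11100011)_2 (8 bits, wt 5); accumulate f_{227,P'}(Q'+S)/f_{227,P'}(S) along the 7-step ladder.
The quotient is 161594591974125 + 170911153581283*t.
Finally e_{227}(P,Q) = 146266299511244 + 173237573236945*t.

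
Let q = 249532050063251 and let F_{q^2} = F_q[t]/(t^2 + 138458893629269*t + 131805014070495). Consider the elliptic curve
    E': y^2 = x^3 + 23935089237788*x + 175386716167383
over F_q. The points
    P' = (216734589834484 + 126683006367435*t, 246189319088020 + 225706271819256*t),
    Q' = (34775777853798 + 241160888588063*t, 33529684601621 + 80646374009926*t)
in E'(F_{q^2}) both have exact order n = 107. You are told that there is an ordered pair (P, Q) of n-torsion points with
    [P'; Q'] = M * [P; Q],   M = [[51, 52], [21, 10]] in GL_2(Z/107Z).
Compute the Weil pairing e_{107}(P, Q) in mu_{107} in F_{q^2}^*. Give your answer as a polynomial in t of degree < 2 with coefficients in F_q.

224053076405548 + 12289238980969*t

e_{107}(aP+bQ,cP+dQ) = e_{107}(P,Q)^(ad-bc); with (a,b,c,d)=(51,52,21,10) this gives the det-107 law.
det(M) mod 107 = 60; its inverse in (Z/107)^* is 66 (check: 60*66 mod 107 = 1).
Build f_{107,P'} and f_{107,Q'} via the 7-bit ladder of 107=1101011_2; evaluate at shifted divisors; quotient in F_{249532050063251^2}.
The quotient is 217199164541283 + 77982388816783*t.
Raise to 66: e(P,Q) = 224053076405548 + 12289238980969*t in mu_{107}.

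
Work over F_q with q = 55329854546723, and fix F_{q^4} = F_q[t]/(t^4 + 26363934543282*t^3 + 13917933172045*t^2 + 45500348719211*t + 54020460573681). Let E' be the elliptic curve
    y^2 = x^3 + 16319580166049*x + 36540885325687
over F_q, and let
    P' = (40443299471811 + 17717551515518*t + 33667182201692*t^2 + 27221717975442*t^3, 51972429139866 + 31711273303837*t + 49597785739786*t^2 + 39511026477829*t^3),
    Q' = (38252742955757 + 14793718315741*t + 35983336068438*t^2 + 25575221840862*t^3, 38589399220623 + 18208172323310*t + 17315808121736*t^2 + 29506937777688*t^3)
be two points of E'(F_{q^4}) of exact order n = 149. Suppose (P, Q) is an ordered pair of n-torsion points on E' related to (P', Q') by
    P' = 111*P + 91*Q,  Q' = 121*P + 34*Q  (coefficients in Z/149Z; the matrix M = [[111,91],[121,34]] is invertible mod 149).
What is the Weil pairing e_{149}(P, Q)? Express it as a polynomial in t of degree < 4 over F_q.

e_{149}(aP+bQ,cP+dQ) = e_{149}(P,Q)^(ad-bc); with (a,b,c,d)=(111,91,121,34) this gives the det-149 law.
det(M) mod 149 = 64; its inverse in (Z/149)^* is 7 (check: 64*7 mod 149 = 1).
Miller loop for e_{149} over F_{55329854546723^4}: bits of 149 = 10010101; 7 double steps + 3 add steps, l/v at each.
The quotient is 47244925397443 + 19596587779466*t + 13451673274201*t^2 + 44546697262240*t^3.
Thus e_{149}(P,Q) = 11580181333823 + 23256259550122*t + 18264452831109*t^2 + 42255232662506*t^3.

11580181333823 + 23256259550122*t + 18264452831109*t^2 + 42255232662506*t^3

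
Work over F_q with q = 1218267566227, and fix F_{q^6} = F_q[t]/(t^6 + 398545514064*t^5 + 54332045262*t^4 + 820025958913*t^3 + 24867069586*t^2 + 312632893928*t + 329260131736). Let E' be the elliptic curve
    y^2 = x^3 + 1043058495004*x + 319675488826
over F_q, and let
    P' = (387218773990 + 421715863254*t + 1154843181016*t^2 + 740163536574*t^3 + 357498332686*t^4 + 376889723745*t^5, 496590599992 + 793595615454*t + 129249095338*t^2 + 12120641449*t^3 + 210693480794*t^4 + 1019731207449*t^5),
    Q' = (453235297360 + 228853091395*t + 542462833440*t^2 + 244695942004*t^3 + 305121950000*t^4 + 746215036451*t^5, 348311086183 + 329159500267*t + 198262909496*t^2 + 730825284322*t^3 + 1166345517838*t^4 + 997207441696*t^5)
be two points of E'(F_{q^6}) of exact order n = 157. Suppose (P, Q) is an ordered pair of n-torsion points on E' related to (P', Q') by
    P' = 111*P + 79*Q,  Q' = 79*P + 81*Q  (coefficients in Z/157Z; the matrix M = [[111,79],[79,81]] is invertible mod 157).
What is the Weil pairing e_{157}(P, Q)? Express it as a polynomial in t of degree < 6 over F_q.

e_{157}(aP+bQ,cP+dQ) = e_{157}(P,Q)^(ad-bc); with (a,b,c,d)=(111,79,79,81) this gives the det-157 law.
Inverting 81 mod 157: 126. Thus e_{157}(P,Q) = e(P',Q')^{126}.
Double-and-add over 10011101: 8-1 doublings, 5-1 additions; each step l_{T,T}/v_{2T} or l_{T,P'}/v at Q'+S for random S.
So e_{157}(P',Q') = 1025957202316 + 75760621560*t + 718702642438*t^2 + 387347651862*t^3 + 604981566289*t^4 + 679533061739*t^5.
Raise to 126: e(P,Q) = 311861957700 + 189193243173*t + 165030486564*t^2 + 422763438519*t^3 + 595495169332*t^4 + 875278036518*t^5 in mu_{157}.

311861957700 + 189193243173*t + 165030486564*t^2 + 422763438519*t^3 + 595495169332*t^4 + 875278036518*t^5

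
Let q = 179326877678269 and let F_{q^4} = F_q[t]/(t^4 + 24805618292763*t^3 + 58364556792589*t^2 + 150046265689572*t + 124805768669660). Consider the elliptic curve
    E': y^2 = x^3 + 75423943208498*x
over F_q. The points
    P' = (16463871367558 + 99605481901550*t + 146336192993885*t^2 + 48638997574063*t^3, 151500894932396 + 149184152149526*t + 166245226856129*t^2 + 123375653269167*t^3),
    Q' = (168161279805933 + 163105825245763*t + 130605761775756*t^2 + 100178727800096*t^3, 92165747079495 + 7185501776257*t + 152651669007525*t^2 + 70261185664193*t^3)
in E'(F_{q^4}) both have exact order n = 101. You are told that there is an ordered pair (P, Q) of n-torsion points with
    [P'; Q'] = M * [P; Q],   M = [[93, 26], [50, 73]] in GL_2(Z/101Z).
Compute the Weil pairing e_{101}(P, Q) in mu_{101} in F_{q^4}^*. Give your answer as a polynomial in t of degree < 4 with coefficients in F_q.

124042581279743 + 41935635835006*t + 96060962702017*t^2 + 66167579568553*t^3

The 101-Weil pairing on E[101] over F_{179326877678269} is alternating-bilinear: e_{101}(P',Q') = e_{101}(P,Q)^det(M).
So e_{101}(P,Q) = e_{101}(P',Q')^{26}, since 35*26 = 1 mod 101.
n = 101 = (1100101)_2 (7 bits, wt 4); accumulate f_{101,P'}(Q'+S)/f_{101,P'}(S) along the 6-step ladder.
e_{101}(P',Q') = 170065912818100 + 178017675271647*t + 100975456308839*t^2 + 14833037480330*t^3.
Thus e_{101}(P,Q) = 124042581279743 + 41935635835006*t + 96060962702017*t^2 + 66167579568553*t^3.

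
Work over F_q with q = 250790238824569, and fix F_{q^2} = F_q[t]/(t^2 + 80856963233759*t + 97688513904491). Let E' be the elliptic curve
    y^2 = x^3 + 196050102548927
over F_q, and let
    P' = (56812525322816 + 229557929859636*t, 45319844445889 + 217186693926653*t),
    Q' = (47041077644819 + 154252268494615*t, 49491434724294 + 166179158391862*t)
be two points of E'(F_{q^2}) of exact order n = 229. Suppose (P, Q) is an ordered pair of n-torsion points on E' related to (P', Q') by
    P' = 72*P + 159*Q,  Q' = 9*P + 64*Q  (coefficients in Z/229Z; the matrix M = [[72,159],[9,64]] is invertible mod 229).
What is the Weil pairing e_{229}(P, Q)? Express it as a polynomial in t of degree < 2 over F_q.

e_{229} is bilinear + alternating on E[229], so e_{229}(72*P + 159*Q, 9*P + 64*Q) = e_{229}(P,Q)^(72*64-159*9).
72*64 - 159*9 = 3177; reduced mod 229: det = 200, inverse 150.
Run Miller on y^2=x^3+196050102548927 over F_{250790238824569}: ladder 11100101 (8 bits); e = f_P(D_Q)/f_Q(D_P).
Result: e(P',Q') = 249790912456941 + 222521254235747*t.
Hence e(P,Q) = 38769773406971 + 191099747999160*t in F_{250790238824569^2}^*.

38769773406971 + 191099747999160*t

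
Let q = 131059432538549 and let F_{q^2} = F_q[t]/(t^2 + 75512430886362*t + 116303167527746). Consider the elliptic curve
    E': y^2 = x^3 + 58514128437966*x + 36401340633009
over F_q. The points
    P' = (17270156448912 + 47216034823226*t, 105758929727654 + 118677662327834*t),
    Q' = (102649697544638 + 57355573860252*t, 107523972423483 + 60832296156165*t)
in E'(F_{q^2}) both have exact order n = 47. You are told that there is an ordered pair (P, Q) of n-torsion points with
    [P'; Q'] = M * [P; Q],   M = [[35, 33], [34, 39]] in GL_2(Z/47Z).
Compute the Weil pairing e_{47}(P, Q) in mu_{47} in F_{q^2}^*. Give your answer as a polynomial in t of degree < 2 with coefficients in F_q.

17688837972632 + 112041470253867*t

e_{47}(aP+bQ,cP+dQ) = e_{47}(P,Q)^(ad-bc); with (a,b,c,d)=(35,33,34,39) this gives the det-47 law.
det M = 35*39 - 33*34 = 243 = 8 (mod 47); 8^{-1} = 6 (mod 47).
Build f_{47,P'} and f_{47,Q'} via the 6-bit ladder of 47=101111_2; evaluate at shifted divisors; quotient in F_{131059432538549^2}.
f_P(D_Q)/f_Q(D_P) = 97000350268896 + 49219824130057*t.
e_{47}(P,Q) = (97000350268896 + 49219824130057*t)^{6} = 17688837972632 + 112041470253867*t.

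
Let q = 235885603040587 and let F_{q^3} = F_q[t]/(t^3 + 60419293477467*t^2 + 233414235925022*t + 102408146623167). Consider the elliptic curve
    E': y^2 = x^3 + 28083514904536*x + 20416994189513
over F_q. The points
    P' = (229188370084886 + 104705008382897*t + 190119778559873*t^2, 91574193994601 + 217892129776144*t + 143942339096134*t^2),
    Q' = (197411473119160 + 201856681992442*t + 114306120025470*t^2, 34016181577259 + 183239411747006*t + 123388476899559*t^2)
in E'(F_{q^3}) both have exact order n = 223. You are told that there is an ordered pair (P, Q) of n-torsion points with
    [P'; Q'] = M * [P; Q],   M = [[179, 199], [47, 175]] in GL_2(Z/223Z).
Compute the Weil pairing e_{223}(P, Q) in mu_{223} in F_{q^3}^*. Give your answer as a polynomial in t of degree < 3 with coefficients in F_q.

e_{223} is bilinear + alternating on E[223], so e_{223}(179*P + 199*Q, 47*P + 175*Q) = e_{223}(P,Q)^(179*175-199*47).
det(M) mod 223 = 118; its inverse in (Z/223)^* is 206 (check: 118*206 mod 223 = 1).
Build f_{223,P'} and f_{223,Q'} via the 8-bit ladder of 223=11011111_2; evaluate at shifted divisors; quotient in F_{235885603040587^3}.
f_P(D_Q)/f_Q(D_P) = 229947042450970 + 182527730804429*t + 184075734599730*t^2.
(229947042450970 + 182527730804429*t + 184075734599730*t^2)^{206} mod (235885603040587,f) = 21177118979010 + 50967351429128*t + 118070749509221*t^2.

21177118979010 + 50967351429128*t + 118070749509221*t^2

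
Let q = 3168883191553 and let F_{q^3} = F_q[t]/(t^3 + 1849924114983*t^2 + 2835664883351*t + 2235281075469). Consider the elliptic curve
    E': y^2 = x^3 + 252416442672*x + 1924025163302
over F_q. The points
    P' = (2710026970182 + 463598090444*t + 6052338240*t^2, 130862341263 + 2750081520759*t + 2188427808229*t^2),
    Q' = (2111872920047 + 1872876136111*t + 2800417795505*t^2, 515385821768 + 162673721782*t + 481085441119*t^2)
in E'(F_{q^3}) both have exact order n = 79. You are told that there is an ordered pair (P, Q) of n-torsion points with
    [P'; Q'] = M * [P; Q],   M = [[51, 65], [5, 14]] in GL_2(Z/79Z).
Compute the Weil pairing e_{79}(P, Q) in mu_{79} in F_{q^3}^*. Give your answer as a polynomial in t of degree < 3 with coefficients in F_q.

1457219057376 + 1348622702017*t + 1684647850843*t^2

The 79-Weil pairing on E[79] over F_{3168883191553} is alternating-bilinear: e_{79}(P',Q') = e_{79}(P,Q)^det(M).
So e_{79}(P,Q) = e_{79}(P',Q')^{13}, since 73*13 = 1 mod 79.
7-bit Miller (1001111) on E'/F_{3168883191553} with a'=252416442672, b'=1924025163302: accumulate tangent/chord ratios at Q'+S and P'+S'.
Miller gives e_{79}(P',Q') = 2394897989972 + 2445771237318*t + 639001598609*t^2 in F_{3168883191553^3}.
e_{79}(P,Q) = (2394897989972 + 2445771237318*t + 639001598609*t^2)^{13} = 1457219057376 + 1348622702017*t + 1684647850843*t^2.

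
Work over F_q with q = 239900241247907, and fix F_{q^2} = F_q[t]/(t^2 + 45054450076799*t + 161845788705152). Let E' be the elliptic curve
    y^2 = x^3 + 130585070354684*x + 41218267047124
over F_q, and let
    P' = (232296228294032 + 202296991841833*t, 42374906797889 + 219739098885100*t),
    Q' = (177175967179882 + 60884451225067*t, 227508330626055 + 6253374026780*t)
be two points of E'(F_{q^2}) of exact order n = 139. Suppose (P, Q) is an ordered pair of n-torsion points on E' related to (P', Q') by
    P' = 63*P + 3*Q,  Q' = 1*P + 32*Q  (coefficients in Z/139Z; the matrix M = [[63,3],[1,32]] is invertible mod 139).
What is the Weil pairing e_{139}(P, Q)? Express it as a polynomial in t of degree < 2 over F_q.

32450233011972 + 19823583457962*t

Since e_{139}(P,P)=e_{139}(Q,Q)=1 and e_{139}(Q,P)=e_{139}(P,Q)^{-1}, expanding e_{139}(63*P + 3*Q,1*P + 32*Q) leaves e(P,Q)^det(M).
63*32 - 3*1 = 2013; reduced mod 139: det = 67, inverse 83.
8-bit Miller (10001011) on E'/F_{239900241247907} with a'=130585070354684, b'=41218267047124: accumulate tangent/chord ratios at Q'+S and P'+S'.
f_P(D_Q)/f_Q(D_P) = 223306974307573 + 201269373703982*t.
e_{139}(P,Q) = (223306974307573 + 201269373703982*t)^{83} = 32450233011972 + 19823583457962*t.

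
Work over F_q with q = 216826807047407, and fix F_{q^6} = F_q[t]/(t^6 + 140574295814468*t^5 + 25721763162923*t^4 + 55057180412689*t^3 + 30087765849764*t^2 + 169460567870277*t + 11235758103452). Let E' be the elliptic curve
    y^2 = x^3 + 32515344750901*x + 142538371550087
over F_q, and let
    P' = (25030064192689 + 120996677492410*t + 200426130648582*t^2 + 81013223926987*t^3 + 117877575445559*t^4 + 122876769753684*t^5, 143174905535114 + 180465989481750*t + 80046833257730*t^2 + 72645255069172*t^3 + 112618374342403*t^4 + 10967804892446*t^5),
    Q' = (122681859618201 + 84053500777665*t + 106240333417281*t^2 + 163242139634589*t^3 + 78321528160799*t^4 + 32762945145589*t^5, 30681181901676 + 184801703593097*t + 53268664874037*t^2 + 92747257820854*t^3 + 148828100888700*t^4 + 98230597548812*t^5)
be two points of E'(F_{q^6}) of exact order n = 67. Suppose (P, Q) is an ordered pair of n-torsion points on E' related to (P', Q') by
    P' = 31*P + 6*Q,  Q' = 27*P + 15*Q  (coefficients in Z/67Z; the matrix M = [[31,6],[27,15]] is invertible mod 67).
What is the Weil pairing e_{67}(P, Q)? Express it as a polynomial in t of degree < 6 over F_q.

194396315804651 + 90007585706976*t + 116629876739486*t^2 + 48492555074596*t^3 + 38654839808898*t^4 + 151617540410981*t^5

The 67-Weil pairing on E[67] over F_{216826807047407} is alternating-bilinear: e_{67}(P',Q') = e_{67}(P,Q)^det(M).
So e_{67}(P,Q) = e_{67}(P',Q')^{23}, since 35*23 = 1 mod 67.
Double-and-add over 1000011: 7-1 doublings, 3-1 additions; each step l_{T,T}/v_{2T} or l_{T,P'}/v at Q'+S for random S.
So e_{67}(P',Q') = 74465324547420 + 134482190270142*t + 23516975904927*t^2 + 41367369256240*t^3 + 61860709311710*t^4 + 163846185496948*t^5.
Finally e_{67}(P,Q) = 194396315804651 + 90007585706976*t + 116629876739486*t^2 + 48492555074596*t^3 + 38654839808898*t^4 + 151617540410981*t^5.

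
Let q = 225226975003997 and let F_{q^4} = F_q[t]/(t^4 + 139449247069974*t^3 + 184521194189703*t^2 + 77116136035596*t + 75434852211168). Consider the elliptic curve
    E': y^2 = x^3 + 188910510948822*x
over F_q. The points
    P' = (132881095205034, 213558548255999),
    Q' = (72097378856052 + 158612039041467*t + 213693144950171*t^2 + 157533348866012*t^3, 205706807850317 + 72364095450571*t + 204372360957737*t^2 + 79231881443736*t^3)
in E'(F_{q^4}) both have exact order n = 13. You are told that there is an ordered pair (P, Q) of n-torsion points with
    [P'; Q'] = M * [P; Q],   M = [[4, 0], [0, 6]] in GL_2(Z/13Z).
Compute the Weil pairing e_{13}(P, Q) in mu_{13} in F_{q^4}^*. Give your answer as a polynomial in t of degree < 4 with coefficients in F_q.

The 13-Weil pairing on E[13] over F_{225226975003997} is alternating-bilinear: e_{13}(P',Q') = e_{13}(P,Q)^det(M).
Inverting 11 mod 13: 6. Thus e_{13}(P,Q) = e(P',Q')^{6}.
Run Miller on y^2=x^3+188910510948822*x over F_{225226975003997}: ladder 1101 (4 bits); e = f_P(D_Q)/f_Q(D_P).
Result: e(P',Q') = 113336554181175 + 95454596337717*t + 178095474884172*t^2 + 196069513769147*t^3.
(113336554181175 + 95454596337717*t + 178095474884172*t^2 + 196069513769147*t^3)^{6} mod (225226975003997,f) = 8257421230196 + 106172219020148*t + 35045143963519*t^2 + 146312008638356*t^3.

8257421230196 + 106172219020148*t + 35045143963519*t^2 + 146312008638356*t^3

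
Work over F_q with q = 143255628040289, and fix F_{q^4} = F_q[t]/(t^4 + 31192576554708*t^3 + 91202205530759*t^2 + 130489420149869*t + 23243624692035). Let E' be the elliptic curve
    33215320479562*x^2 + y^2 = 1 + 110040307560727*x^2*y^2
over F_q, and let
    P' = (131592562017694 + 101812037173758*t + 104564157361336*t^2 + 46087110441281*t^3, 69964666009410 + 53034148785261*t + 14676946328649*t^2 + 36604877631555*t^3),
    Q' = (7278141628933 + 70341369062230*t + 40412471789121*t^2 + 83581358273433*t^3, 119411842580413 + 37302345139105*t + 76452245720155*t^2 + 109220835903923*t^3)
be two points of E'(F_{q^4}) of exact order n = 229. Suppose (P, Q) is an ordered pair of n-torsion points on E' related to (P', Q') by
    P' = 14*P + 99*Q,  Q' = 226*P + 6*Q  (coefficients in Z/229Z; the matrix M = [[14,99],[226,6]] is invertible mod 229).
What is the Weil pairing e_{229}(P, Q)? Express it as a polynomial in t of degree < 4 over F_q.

36497714135543 + 63021860324253*t + 77671284130251*t^2 + 32372707974751*t^3

Under M = [[14,99],[226,6]] in GL_2(Z/229), e_{229}(P',Q') = e_{229}(P,Q)^(14*6-99*226 mod 229).
det M = 14*6 - 99*226 = -22290 = 152 (mod 229); 152^{-1} = 113 (mod 229).
Edwards->Montgomery: u=(1+y)/(1-y), v=u/x -> 13997876209849v^2=u^3+u; then x_W=16607660239781u: y^2=x^3+140363614365101*x.
n = 229 = (11100101)_2 (8 bits, wt 5); accumulate f_{229,P'}(Q'+S)/f_{229,P'}(S) along the 7-step ladder.
f_P(D_Q)/f_Q(D_P) = 3922640731980 + 130662937988361*t + 123200030439613*t^2 + 58931523812455*t^3.
e_{229}(P,Q) = (3922640731980 + 130662937988361*t + 123200030439613*t^2 + 58931523812455*t^3)^{113} = 36497714135543 + 63021860324253*t + 77671284130251*t^2 + 32372707974751*t^3.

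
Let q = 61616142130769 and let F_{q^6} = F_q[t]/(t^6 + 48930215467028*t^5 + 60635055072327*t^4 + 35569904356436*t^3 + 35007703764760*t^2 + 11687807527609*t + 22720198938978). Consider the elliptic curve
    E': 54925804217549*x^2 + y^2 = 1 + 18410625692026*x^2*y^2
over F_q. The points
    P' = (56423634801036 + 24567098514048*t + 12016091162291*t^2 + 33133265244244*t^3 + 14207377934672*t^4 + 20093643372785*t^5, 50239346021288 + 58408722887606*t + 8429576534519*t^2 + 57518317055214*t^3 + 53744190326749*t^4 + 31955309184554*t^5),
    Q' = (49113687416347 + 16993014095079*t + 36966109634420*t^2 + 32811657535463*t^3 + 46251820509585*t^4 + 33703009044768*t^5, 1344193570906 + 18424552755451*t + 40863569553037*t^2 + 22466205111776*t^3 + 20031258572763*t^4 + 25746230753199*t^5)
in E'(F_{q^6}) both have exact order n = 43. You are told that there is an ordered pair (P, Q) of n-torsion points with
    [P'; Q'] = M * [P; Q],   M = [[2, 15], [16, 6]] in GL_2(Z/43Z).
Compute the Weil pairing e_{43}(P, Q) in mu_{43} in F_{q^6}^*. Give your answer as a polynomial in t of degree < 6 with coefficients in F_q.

Under M = [[2,15],[16,6]] in GL_2(Z/43), e_{43}(P',Q') = e_{43}(P,Q)^(2*6-15*16 mod 43).
2*6 - 15*16 = -228; reduced mod 43: det = 30, inverse 33.
Edwards a_E,d_E -> Montgomery A=51128438675341,B=30620879521761 -> Weierstrass 21441237513948,40578283895287 via alpha=43030809383647,beta=24532830164073.
Miller loop for e_{43} over F_{61616142130769^6}: bits of 43 = 101011; 5 double steps + 3 add steps, l/v at each.
e_{43}(P',Q') = 22511014287025 + 37340942575417*t + 15066380104052*t^2 + 19758567285048*t^3 + 18488273888921*t^4 + 57963920846445*t^5.
Hence e(P,Q) = 20150625757437 + 33290087017143*t + 25531868807116*t^2 + 35345185314930*t^3 + 21730674669185*t^4 + 12335463643568*t^5 in F_{61616142130769^6}^*.

20150625757437 + 33290087017143*t + 25531868807116*t^2 + 35345185314930*t^3 + 21730674669185*t^4 + 12335463643568*t^5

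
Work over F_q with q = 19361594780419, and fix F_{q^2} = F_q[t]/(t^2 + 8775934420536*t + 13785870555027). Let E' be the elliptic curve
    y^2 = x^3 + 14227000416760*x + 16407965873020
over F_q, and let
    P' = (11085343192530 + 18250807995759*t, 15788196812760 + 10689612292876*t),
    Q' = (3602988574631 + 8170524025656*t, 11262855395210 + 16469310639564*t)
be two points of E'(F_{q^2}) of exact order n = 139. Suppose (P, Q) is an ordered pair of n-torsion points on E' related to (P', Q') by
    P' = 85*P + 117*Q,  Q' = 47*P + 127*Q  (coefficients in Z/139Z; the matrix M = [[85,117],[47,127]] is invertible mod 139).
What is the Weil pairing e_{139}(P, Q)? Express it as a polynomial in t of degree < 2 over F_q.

16513117595691 + 11545668497180*t

Alternating bilinearity on E[139] (values in mu_{139} in F_{19361594780419^2}) gives e(P',Q') = e(P,Q)^det(M).
det M = 85*127 - 117*47 = 5296 = 14 (mod 139); 14^{-1} = 10 (mod 139).
8-bit Miller (10001011) on E'/F_{19361594780419} with a'=14227000416760, b'=16407965873020: accumulate tangent/chord ratios at Q'+S and P'+S'.
So e_{139}(P',Q') = 9717178913725 + 4891796925242*t.
e_{139}(P,Q) = (9717178913725 + 4891796925242*t)^{10} = 16513117595691 + 11545668497180*t.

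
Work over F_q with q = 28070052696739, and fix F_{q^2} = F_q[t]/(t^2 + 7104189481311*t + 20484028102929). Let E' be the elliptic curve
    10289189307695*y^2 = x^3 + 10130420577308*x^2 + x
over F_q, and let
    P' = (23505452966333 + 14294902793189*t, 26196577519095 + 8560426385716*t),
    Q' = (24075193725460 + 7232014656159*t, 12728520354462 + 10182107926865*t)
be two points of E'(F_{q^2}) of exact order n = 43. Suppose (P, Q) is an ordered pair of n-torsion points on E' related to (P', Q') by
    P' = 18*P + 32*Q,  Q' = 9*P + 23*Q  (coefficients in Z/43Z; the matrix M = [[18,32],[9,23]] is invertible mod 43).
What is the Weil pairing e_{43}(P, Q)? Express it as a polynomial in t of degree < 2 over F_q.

The 43-Weil pairing on E[43] over F_{28070052696739} is alternating-bilinear: e_{43}(P',Q') = e_{43}(P,Q)^det(M).
det M = 18*23 - 32*9 = 126 = 40 (mod 43); 40^{-1} = 14 (mod 43).
Undo Montgomery via alpha=20157723456742, beta=4432429178445: (a',b')=(4999698505179,2567185453561) over F_{28070052696739}.
6-bit Miller (101011) on E'/F_{28070052696739} with a'=4999698505179, b'=2567185453561: accumulate tangent/chord ratios at Q'+S and P'+S'.
Miller gives e_{43}(P',Q') = 19191102491798 + 1136086345032*t in F_{28070052696739^2}.
Hence e(P,Q) = 6042312987531 + 6456425186000*t in F_{28070052696739^2}^*.

6042312987531 + 6456425186000*t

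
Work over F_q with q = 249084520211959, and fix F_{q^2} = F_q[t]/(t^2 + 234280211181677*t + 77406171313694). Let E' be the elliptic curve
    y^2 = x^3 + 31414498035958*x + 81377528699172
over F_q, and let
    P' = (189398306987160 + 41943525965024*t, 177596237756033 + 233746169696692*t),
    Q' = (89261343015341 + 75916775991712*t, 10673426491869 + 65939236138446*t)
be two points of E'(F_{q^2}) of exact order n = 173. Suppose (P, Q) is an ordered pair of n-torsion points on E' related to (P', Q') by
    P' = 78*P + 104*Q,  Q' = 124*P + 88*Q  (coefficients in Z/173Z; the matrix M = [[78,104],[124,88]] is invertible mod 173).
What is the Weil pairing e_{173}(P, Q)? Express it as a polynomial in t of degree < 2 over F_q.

154863378129834 + 53895560444735*t

Alternating bilinearity on E[173] (values in mu_{173} in F_{249084520211959^2}) gives e(P',Q') = e(P,Q)^det(M).
det(M) mod 173 = 23; its inverse in (Z/173)^* is 158 (check: 23*158 mod 173 = 1).
8-bit Miller (10101101) on E'/F_{249084520211959} with a'=31414498035958, b'=81377528699172: accumulate tangent/chord ratios at Q'+S and P'+S'.
The quotient is 116231180763788 + 136843553688113*t.
Raise to 158: e(P,Q) = 154863378129834 + 53895560444735*t in mu_{173}.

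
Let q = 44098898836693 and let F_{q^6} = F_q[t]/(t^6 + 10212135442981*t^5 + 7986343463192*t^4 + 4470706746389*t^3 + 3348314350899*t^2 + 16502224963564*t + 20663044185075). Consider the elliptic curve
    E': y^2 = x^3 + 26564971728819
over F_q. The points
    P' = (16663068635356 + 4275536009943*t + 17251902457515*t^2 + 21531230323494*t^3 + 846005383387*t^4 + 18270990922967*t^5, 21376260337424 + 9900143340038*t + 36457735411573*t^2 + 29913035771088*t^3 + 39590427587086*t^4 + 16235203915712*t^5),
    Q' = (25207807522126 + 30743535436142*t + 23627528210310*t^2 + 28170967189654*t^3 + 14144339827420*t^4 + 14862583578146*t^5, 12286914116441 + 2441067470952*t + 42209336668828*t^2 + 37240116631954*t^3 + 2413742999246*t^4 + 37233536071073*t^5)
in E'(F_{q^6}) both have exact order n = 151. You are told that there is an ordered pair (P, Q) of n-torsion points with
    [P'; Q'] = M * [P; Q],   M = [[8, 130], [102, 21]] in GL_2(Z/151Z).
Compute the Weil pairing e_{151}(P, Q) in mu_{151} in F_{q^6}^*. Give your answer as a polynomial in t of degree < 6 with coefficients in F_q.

36817309628500 + 17716150485506*t + 2824812211093*t^2 + 2608384129354*t^3 + 31511648984440*t^4 + 42693520334582*t^5

Under M = [[8,130],[102,21]] in GL_2(Z/151), e_{151}(P',Q') = e_{151}(P,Q)^(8*21-130*102 mod 151).
Hence e(P,Q) = e(P',Q')^{47} where 47 = 45^{-1} mod 151.
Build f_{151,P'} and f_{151,Q'} via the 8-bit ladder of 151=10010111_2; evaluate at shifted divisors; quotient in F_{44098898836693^6}.
The quotient is 41754010814215 + 37709213584378*t + 33303541966547*t^2 + 13052447495068*t^3 + 15320988166149*t^4 + 38940105056703*t^5.
e_{151}(P,Q) = (41754010814215 + 37709213584378*t + 33303541966547*t^2 + 13052447495068*t^3 + 15320988166149*t^4 + 38940105056703*t^5)^{47} = 36817309628500 + 17716150485506*t + 2824812211093*t^2 + 2608384129354*t^3 + 31511648984440*t^4 + 42693520334582*t^5.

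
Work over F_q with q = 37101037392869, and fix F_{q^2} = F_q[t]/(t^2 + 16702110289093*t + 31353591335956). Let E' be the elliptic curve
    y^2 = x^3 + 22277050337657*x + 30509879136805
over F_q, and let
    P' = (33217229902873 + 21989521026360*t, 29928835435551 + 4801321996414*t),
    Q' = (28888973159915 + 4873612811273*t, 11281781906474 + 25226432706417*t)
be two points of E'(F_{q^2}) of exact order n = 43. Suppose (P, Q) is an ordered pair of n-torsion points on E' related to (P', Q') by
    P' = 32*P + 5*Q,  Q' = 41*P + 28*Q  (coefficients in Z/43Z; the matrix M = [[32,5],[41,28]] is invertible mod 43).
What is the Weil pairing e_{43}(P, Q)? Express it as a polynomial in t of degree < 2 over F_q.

29728724271534 + 6299403984395*t

e_{43}(aP+bQ,cP+dQ) = e_{43}(P,Q)^(ad-bc); with (a,b,c,d)=(32,5,41,28) this gives the det-43 law.
32*28 - 5*41 = 691; reduced mod 43: det = 3, inverse 29.
n = 43 = (101011)_2 (6 bits, wt 4); accumulate f_{43,P'}(Q'+S)/f_{43,P'}(S) along the 5-step ladder.
e_{43}(P',Q') = 11921067677611 + 19983771881702*t.
e_{43}(P,Q) = (11921067677611 + 19983771881702*t)^{29} = 29728724271534 + 6299403984395*t.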